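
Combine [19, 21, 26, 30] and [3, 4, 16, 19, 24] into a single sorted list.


List A: [19, 21, 26, 30]
List B: [3, 4, 16, 19, 24]
Repeatedly compare the front elements and take the smaller:
  19 vs 3 -> take 3
  19 vs 4 -> take 4
  19 vs 16 -> take 16
  19 vs 19 -> take 19
  21 vs 19 -> take 19
  21 vs 24 -> take 21
  26 vs 24 -> take 24
  B is exhausted; append the rest of A: [26, 30]
Final answer: [3, 4, 16, 19, 19, 21, 24, 26, 30]


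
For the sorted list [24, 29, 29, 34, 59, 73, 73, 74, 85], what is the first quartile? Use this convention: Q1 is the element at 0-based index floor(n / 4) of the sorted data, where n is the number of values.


The list has n = 9 elements.
Q1 index = floor(9 / 4) = floor(2.25) = 2
Counting from index 0 in the sorted data, the element at index 2 is 29.
Final answer: 29


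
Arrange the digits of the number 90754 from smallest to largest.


The number 90754 has digits: 9, 0, 7, 5, 4
Sorted: 0, 4, 5, 7, 9
Joining the sorted digits gives the result.
Final answer: 04579


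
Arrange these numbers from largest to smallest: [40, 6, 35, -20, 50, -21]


Original list: [40, 6, 35, -20, 50, -21]
Repeatedly take the largest remaining element:
  Remaining [40, 6, 35, -20, 50, -21] -> largest is 50
  Remaining [40, 6, 35, -20, -21] -> largest is 40
  Remaining [6, 35, -20, -21] -> largest is 35
  Remaining [6, -20, -21] -> largest is 6
  Remaining [-20, -21] -> largest is -20
  Remaining [-21] -> largest is -21
Collecting the picks in order gives the descending list.
Final answer: [50, 40, 35, 6, -20, -21]


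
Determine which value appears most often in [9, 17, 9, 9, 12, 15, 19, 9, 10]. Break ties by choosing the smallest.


Count the frequency of each value:
  9 appears 4 time(s)
  10 appears 1 time(s)
  12 appears 1 time(s)
  15 appears 1 time(s)
  17 appears 1 time(s)
  19 appears 1 time(s)
Maximum frequency is 4.
Only 9 reaches that frequency, so it is the mode.
Final answer: 9


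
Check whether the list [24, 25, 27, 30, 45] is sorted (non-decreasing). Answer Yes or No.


Check consecutive pairs:
  24 <= 25? True
  25 <= 27? True
  27 <= 30? True
  30 <= 45? True
Every consecutive pair is in order, so the list is non-decreasing.
Final answer: Yes


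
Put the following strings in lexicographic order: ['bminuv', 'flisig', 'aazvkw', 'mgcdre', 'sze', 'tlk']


Compare strings character by character (the first differing letter decides):
  'aazvkw' < 'bminuv' since 'a' < 'b' at position 1
  'bminuv' < 'flisig' since 'b' < 'f' at position 1
  'flisig' < 'mgcdre' since 'f' < 'm' at position 1
  'mgcdre' < 'sze' since 'm' < 's' at position 1
  'sze' < 'tlk' since 's' < 't' at position 1
Chaining these comparisons gives the alphabetical order.
Final answer: ['aazvkw', 'bminuv', 'flisig', 'mgcdre', 'sze', 'tlk']


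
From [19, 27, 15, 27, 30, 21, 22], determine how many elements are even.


Check each element:
  19 is odd
  27 is odd
  15 is odd
  27 is odd
  30 is even
  21 is odd
  22 is even
Evens: [30, 22]
Count of evens = 2
Final answer: 2


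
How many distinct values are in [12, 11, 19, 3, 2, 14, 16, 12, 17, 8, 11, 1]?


List all unique values:
Distinct values: [1, 2, 3, 8, 11, 12, 14, 16, 17, 19]
Count = 10
Final answer: 10


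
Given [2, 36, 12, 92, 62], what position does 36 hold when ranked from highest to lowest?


Sort descending: [92, 62, 36, 12, 2]
Find 36 in the sorted list.
36 is at position 3.
Final answer: 3


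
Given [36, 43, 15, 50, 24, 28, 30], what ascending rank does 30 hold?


Sort ascending: [15, 24, 28, 30, 36, 43, 50]
Find 30 in the sorted list.
30 is at position 4 (1-indexed).
Final answer: 4


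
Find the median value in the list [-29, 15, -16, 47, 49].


First, sort the list: [-29, -16, 15, 47, 49]
The list has 5 elements (odd count).
The middle index is 2 (0-based), and the element there is 15.
Final answer: 15


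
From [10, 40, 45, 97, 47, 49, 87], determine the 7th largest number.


Sort descending: [97, 87, 49, 47, 45, 40, 10]
The 7th element (1-indexed) is at index 6.
Value = 10
Final answer: 10


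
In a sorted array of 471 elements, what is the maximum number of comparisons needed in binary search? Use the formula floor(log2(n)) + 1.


Binary search halves the search space each step.
Maximum comparisons = floor(log2(471)) + 1
log2(471) = 8.8796
floor(log2(471)) = 8, so 8 + 1 = 9
Final answer: 9


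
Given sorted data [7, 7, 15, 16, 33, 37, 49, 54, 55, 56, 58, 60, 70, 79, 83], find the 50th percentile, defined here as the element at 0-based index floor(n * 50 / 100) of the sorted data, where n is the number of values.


The dataset has n = 15 elements.
Index = floor(15 * 50 / 100) = floor(750 / 100) = floor(7.5) = 7
Counting from index 0 in the sorted data, the element at index 7 is 54.
Final answer: 54


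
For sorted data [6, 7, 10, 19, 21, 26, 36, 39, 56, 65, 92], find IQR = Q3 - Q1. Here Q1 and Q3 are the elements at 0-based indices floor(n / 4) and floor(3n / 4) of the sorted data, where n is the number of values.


The data has n = 11 elements.
Q1 index = floor(11 / 4) = floor(2.75) = 2; Q3 index = floor(3 * 11 / 4) = floor(8.25) = 8
Q1 = element at index 2 = 10
Q3 = element at index 8 = 56
IQR = 56 - 10 = 46
Final answer: 46


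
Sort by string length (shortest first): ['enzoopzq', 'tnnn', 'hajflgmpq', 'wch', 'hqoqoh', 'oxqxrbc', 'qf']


Compute lengths:
  'enzoopzq' has length 8
  'tnnn' has length 4
  'hajflgmpq' has length 9
  'wch' has length 3
  'hqoqoh' has length 6
  'oxqxrbc' has length 7
  'qf' has length 2
Lengths in increasing order: 2 < 3 < 4 < 6 < 7 < 8 < 9
Listing the words in that order gives the answer.
Final answer: ['qf', 'wch', 'tnnn', 'hqoqoh', 'oxqxrbc', 'enzoopzq', 'hajflgmpq']


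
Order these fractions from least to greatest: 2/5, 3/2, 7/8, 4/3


Convert to decimal for comparison:
  2/5 = 0.4
  3/2 = 1.5
  7/8 = 0.875
  4/3 = 1.3333
Decimals in increasing order: 0.4 < 0.875 < 1.3333 < 1.5
Writing each back as its fraction gives the sorted order.
Final answer: 2/5, 7/8, 4/3, 3/2


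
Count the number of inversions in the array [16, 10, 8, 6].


For each element, count the later elements that are smaller than it:
  16 (index 0): smaller elements after it = [10, 8, 6] -> 3
  10 (index 1): smaller elements after it = [8, 6] -> 2
  8 (index 2): smaller elements after it = [6] -> 1
Total inversions = 3 + 2 + 1 = 6
Final answer: 6


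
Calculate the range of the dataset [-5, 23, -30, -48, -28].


Maximum value: 23
Minimum value: -48
Range = 23 - (-48) = 71
Final answer: 71


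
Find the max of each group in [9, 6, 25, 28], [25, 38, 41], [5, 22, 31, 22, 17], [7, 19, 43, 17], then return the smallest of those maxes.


Find max of each group:
  Group 1: [9, 6, 25, 28] -> max = 28
  Group 2: [25, 38, 41] -> max = 41
  Group 3: [5, 22, 31, 22, 17] -> max = 31
  Group 4: [7, 19, 43, 17] -> max = 43
Maxes: [28, 41, 31, 43]
Minimum of maxes = 28
Final answer: 28


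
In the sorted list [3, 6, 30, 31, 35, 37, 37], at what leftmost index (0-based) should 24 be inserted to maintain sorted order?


List is sorted: [3, 6, 30, 31, 35, 37, 37]
We need the leftmost position where 24 can be inserted, i.e. the first index whose element is >= 24 (or the end of the list if none is).
Binary search with low=0, high=7 (0-based indices):
  low=0, high=7, mid=3: a[3]=31 >= 24, so high = 3
  low=0, high=3, mid=1: a[1]=6 < 24, so low = 2
  low=2, high=3, mid=2: a[2]=30 >= 24, so high = 2
Now low = high = 2, so the insertion index is 2.
Final answer: 2


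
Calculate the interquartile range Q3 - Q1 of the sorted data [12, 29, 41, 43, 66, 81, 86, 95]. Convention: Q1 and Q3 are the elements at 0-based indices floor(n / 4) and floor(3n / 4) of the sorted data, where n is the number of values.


The data has n = 8 elements.
Q1 index = floor(8 / 4) = floor(2) = 2; Q3 index = floor(3 * 8 / 4) = floor(6) = 6
Q1 = element at index 2 = 41
Q3 = element at index 6 = 86
IQR = 86 - 41 = 45
Final answer: 45


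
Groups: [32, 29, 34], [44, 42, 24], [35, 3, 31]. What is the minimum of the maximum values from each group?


Find max of each group:
  Group 1: [32, 29, 34] -> max = 34
  Group 2: [44, 42, 24] -> max = 44
  Group 3: [35, 3, 31] -> max = 35
Maxes: [34, 44, 35]
Minimum of maxes = 34
Final answer: 34


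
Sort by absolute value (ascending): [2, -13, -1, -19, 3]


Compute absolute values:
  |2| = 2
  |-13| = 13
  |-1| = 1
  |-19| = 19
  |3| = 3
Absolute values in increasing order: 1 < 2 < 3 < 13 < 19
Listing the original numbers in that order gives the answer.
Final answer: [-1, 2, 3, -13, -19]


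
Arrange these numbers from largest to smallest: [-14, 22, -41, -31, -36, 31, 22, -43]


Original list: [-14, 22, -41, -31, -36, 31, 22, -43]
Repeatedly take the largest remaining element:
  Remaining [-14, 22, -41, -31, -36, 31, 22, -43] -> largest is 31
  Remaining [-14, 22, -41, -31, -36, 22, -43] -> largest is 22
  Remaining [-14, -41, -31, -36, 22, -43] -> largest is 22
  Remaining [-14, -41, -31, -36, -43] -> largest is -14
  Remaining [-41, -31, -36, -43] -> largest is -31
  Remaining [-41, -36, -43] -> largest is -36
  Remaining [-41, -43] -> largest is -41
  Remaining [-43] -> largest is -43
Collecting the picks in order gives the descending list.
Final answer: [31, 22, 22, -14, -31, -36, -41, -43]


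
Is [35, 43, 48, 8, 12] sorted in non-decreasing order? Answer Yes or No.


Check consecutive pairs:
  35 <= 43? True
  43 <= 48? True
  48 <= 8? False
  8 <= 12? True
1 consecutive pair(s) are out of order, so the list is not sorted.
Final answer: No


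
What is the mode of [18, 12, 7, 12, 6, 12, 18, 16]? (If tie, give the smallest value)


Count the frequency of each value:
  6 appears 1 time(s)
  7 appears 1 time(s)
  12 appears 3 time(s)
  16 appears 1 time(s)
  18 appears 2 time(s)
Maximum frequency is 3.
Only 12 reaches that frequency, so it is the mode.
Final answer: 12


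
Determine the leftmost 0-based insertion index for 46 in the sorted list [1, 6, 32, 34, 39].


List is sorted: [1, 6, 32, 34, 39]
We need the leftmost position where 46 can be inserted, i.e. the first index whose element is >= 46 (or the end of the list if none is).
Binary search with low=0, high=5 (0-based indices):
  low=0, high=5, mid=2: a[2]=32 < 46, so low = 3
  low=3, high=5, mid=4: a[4]=39 < 46, so low = 5
Now low = high = 5, so the insertion index is 5.
Final answer: 5


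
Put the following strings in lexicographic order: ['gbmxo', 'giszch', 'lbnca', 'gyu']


Compare strings character by character (the first differing letter decides):
  'gbmxo' < 'giszch' since 'b' < 'i' at position 2
  'giszch' < 'gyu' since 'i' < 'y' at position 2
  'gyu' < 'lbnca' since 'g' < 'l' at position 1
Chaining these comparisons gives the alphabetical order.
Final answer: ['gbmxo', 'giszch', 'gyu', 'lbnca']


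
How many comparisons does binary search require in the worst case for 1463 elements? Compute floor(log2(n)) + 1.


Binary search halves the search space each step.
Maximum comparisons = floor(log2(1463)) + 1
log2(1463) = 10.5147
floor(log2(1463)) = 10, so 10 + 1 = 11
Final answer: 11


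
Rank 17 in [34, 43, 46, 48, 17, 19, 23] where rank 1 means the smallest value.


Sort ascending: [17, 19, 23, 34, 43, 46, 48]
Find 17 in the sorted list.
17 is at position 1 (1-indexed).
Final answer: 1


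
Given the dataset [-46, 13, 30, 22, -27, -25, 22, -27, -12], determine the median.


First, sort the list: [-46, -27, -27, -25, -12, 13, 22, 22, 30]
The list has 9 elements (odd count).
The middle index is 4 (0-based), and the element there is -12.
Final answer: -12


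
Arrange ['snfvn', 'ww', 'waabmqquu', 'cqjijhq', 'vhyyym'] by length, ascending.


Compute lengths:
  'snfvn' has length 5
  'ww' has length 2
  'waabmqquu' has length 9
  'cqjijhq' has length 7
  'vhyyym' has length 6
Lengths in increasing order: 2 < 5 < 6 < 7 < 9
Listing the words in that order gives the answer.
Final answer: ['ww', 'snfvn', 'vhyyym', 'cqjijhq', 'waabmqquu']


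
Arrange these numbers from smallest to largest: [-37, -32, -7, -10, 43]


Original list: [-37, -32, -7, -10, 43]
Repeatedly take the smallest remaining element:
  Remaining [-37, -32, -7, -10, 43] -> smallest is -37
  Remaining [-32, -7, -10, 43] -> smallest is -32
  Remaining [-7, -10, 43] -> smallest is -10
  Remaining [-7, 43] -> smallest is -7
  Remaining [43] -> smallest is 43
Collecting the picks in order gives the sorted list.
Final answer: [-37, -32, -10, -7, 43]


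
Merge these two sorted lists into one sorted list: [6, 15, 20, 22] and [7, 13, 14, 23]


List A: [6, 15, 20, 22]
List B: [7, 13, 14, 23]
Repeatedly compare the front elements and take the smaller:
  6 vs 7 -> take 6
  15 vs 7 -> take 7
  15 vs 13 -> take 13
  15 vs 14 -> take 14
  15 vs 23 -> take 15
  20 vs 23 -> take 20
  22 vs 23 -> take 22
  A is exhausted; append the rest of B: [23]
Final answer: [6, 7, 13, 14, 15, 20, 22, 23]


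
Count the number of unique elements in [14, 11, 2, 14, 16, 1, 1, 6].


List all unique values:
Distinct values: [1, 2, 6, 11, 14, 16]
Count = 6
Final answer: 6


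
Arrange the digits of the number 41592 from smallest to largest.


The number 41592 has digits: 4, 1, 5, 9, 2
Sorted: 1, 2, 4, 5, 9
Joining the sorted digits gives the result.
Final answer: 12459


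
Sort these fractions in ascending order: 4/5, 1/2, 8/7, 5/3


Convert to decimal for comparison:
  4/5 = 0.8
  1/2 = 0.5
  8/7 = 1.1429
  5/3 = 1.6667
Decimals in increasing order: 0.5 < 0.8 < 1.1429 < 1.6667
Writing each back as its fraction gives the sorted order.
Final answer: 1/2, 4/5, 8/7, 5/3


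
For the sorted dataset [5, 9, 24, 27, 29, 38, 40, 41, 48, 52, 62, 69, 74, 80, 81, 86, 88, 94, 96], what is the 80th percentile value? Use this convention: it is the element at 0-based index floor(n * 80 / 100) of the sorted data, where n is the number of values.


The dataset has n = 19 elements.
Index = floor(19 * 80 / 100) = floor(1520 / 100) = floor(15.2) = 15
Counting from index 0 in the sorted data, the element at index 15 is 86.
Final answer: 86


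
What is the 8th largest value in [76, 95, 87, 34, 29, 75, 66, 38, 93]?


Sort descending: [95, 93, 87, 76, 75, 66, 38, 34, 29]
The 8th element (1-indexed) is at index 7.
Value = 34
Final answer: 34


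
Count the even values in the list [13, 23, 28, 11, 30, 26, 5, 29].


Check each element:
  13 is odd
  23 is odd
  28 is even
  11 is odd
  30 is even
  26 is even
  5 is odd
  29 is odd
Evens: [28, 30, 26]
Count of evens = 3
Final answer: 3


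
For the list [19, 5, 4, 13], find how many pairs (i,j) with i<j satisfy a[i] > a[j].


For each element, count the later elements that are smaller than it:
  19 (index 0): smaller elements after it = [5, 4, 13] -> 3
  5 (index 1): smaller elements after it = [4] -> 1
  4 (index 2): smaller elements after it = [] -> 0
Total inversions = 3 + 1 + 0 = 4
Final answer: 4


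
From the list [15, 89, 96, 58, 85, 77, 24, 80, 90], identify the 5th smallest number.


Sort ascending: [15, 24, 58, 77, 80, 85, 89, 90, 96]
The 5th element (1-indexed) is at index 4.
Value = 80
Final answer: 80


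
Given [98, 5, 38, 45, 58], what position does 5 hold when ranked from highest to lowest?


Sort descending: [98, 58, 45, 38, 5]
Find 5 in the sorted list.
5 is at position 5.
Final answer: 5


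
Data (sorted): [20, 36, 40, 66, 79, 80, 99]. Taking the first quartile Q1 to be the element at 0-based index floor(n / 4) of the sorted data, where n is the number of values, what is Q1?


The list has n = 7 elements.
Q1 index = floor(7 / 4) = floor(1.75) = 1
Counting from index 0 in the sorted data, the element at index 1 is 36.
Final answer: 36


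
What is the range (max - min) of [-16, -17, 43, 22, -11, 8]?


Maximum value: 43
Minimum value: -17
Range = 43 - (-17) = 60
Final answer: 60


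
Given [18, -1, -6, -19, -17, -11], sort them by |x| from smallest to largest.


Compute absolute values:
  |18| = 18
  |-1| = 1
  |-6| = 6
  |-19| = 19
  |-17| = 17
  |-11| = 11
Absolute values in increasing order: 1 < 6 < 11 < 17 < 18 < 19
Listing the original numbers in that order gives the answer.
Final answer: [-1, -6, -11, -17, 18, -19]


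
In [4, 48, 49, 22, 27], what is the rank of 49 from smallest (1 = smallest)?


Sort ascending: [4, 22, 27, 48, 49]
Find 49 in the sorted list.
49 is at position 5 (1-indexed).
Final answer: 5


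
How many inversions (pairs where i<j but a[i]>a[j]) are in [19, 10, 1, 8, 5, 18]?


For each element, count the later elements that are smaller than it:
  19 (index 0): smaller elements after it = [10, 1, 8, 5, 18] -> 5
  10 (index 1): smaller elements after it = [1, 8, 5] -> 3
  1 (index 2): smaller elements after it = [] -> 0
  8 (index 3): smaller elements after it = [5] -> 1
  5 (index 4): smaller elements after it = [] -> 0
Total inversions = 5 + 3 + 0 + 1 + 0 = 9
Final answer: 9


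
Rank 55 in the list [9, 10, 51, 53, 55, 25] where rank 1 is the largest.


Sort descending: [55, 53, 51, 25, 10, 9]
Find 55 in the sorted list.
55 is at position 1.
Final answer: 1


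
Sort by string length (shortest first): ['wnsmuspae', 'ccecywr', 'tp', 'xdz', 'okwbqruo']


Compute lengths:
  'wnsmuspae' has length 9
  'ccecywr' has length 7
  'tp' has length 2
  'xdz' has length 3
  'okwbqruo' has length 8
Lengths in increasing order: 2 < 3 < 7 < 8 < 9
Listing the words in that order gives the answer.
Final answer: ['tp', 'xdz', 'ccecywr', 'okwbqruo', 'wnsmuspae']


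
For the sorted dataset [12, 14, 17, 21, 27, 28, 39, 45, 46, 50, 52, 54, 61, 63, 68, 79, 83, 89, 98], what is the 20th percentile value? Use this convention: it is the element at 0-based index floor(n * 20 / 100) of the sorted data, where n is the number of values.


The dataset has n = 19 elements.
Index = floor(19 * 20 / 100) = floor(380 / 100) = floor(3.8) = 3
Counting from index 0 in the sorted data, the element at index 3 is 21.
Final answer: 21


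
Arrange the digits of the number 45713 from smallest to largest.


The number 45713 has digits: 4, 5, 7, 1, 3
Sorted: 1, 3, 4, 5, 7
Joining the sorted digits gives the result.
Final answer: 13457


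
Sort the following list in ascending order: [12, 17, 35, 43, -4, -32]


Original list: [12, 17, 35, 43, -4, -32]
Repeatedly take the smallest remaining element:
  Remaining [12, 17, 35, 43, -4, -32] -> smallest is -32
  Remaining [12, 17, 35, 43, -4] -> smallest is -4
  Remaining [12, 17, 35, 43] -> smallest is 12
  Remaining [17, 35, 43] -> smallest is 17
  Remaining [35, 43] -> smallest is 35
  Remaining [43] -> smallest is 43
Collecting the picks in order gives the sorted list.
Final answer: [-32, -4, 12, 17, 35, 43]


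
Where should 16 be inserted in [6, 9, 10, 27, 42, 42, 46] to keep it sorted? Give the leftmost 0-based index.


List is sorted: [6, 9, 10, 27, 42, 42, 46]
We need the leftmost position where 16 can be inserted, i.e. the first index whose element is >= 16 (or the end of the list if none is).
Binary search with low=0, high=7 (0-based indices):
  low=0, high=7, mid=3: a[3]=27 >= 16, so high = 3
  low=0, high=3, mid=1: a[1]=9 < 16, so low = 2
  low=2, high=3, mid=2: a[2]=10 < 16, so low = 3
Now low = high = 3, so the insertion index is 3.
Final answer: 3


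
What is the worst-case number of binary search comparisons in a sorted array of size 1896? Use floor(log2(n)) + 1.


Binary search halves the search space each step.
Maximum comparisons = floor(log2(1896)) + 1
log2(1896) = 10.8887
floor(log2(1896)) = 10, so 10 + 1 = 11
Final answer: 11


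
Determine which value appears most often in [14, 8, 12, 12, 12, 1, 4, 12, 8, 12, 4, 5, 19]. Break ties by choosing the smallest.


Count the frequency of each value:
  1 appears 1 time(s)
  4 appears 2 time(s)
  5 appears 1 time(s)
  8 appears 2 time(s)
  12 appears 5 time(s)
  14 appears 1 time(s)
  19 appears 1 time(s)
Maximum frequency is 5.
Only 12 reaches that frequency, so it is the mode.
Final answer: 12


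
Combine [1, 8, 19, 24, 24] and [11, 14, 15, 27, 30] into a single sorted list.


List A: [1, 8, 19, 24, 24]
List B: [11, 14, 15, 27, 30]
Repeatedly compare the front elements and take the smaller:
  1 vs 11 -> take 1
  8 vs 11 -> take 8
  19 vs 11 -> take 11
  19 vs 14 -> take 14
  19 vs 15 -> take 15
  19 vs 27 -> take 19
  24 vs 27 -> take 24
  24 vs 27 -> take 24
  A is exhausted; append the rest of B: [27, 30]
Final answer: [1, 8, 11, 14, 15, 19, 24, 24, 27, 30]


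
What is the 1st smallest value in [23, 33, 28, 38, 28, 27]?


Sort ascending: [23, 27, 28, 28, 33, 38]
The 1st element (1-indexed) is at index 0.
Value = 23
Final answer: 23


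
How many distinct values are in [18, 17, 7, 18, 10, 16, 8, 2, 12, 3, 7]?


List all unique values:
Distinct values: [2, 3, 7, 8, 10, 12, 16, 17, 18]
Count = 9
Final answer: 9


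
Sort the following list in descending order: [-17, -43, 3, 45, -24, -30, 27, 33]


Original list: [-17, -43, 3, 45, -24, -30, 27, 33]
Repeatedly take the largest remaining element:
  Remaining [-17, -43, 3, 45, -24, -30, 27, 33] -> largest is 45
  Remaining [-17, -43, 3, -24, -30, 27, 33] -> largest is 33
  Remaining [-17, -43, 3, -24, -30, 27] -> largest is 27
  Remaining [-17, -43, 3, -24, -30] -> largest is 3
  Remaining [-17, -43, -24, -30] -> largest is -17
  Remaining [-43, -24, -30] -> largest is -24
  Remaining [-43, -30] -> largest is -30
  Remaining [-43] -> largest is -43
Collecting the picks in order gives the descending list.
Final answer: [45, 33, 27, 3, -17, -24, -30, -43]


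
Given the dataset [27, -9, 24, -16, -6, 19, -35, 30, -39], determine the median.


First, sort the list: [-39, -35, -16, -9, -6, 19, 24, 27, 30]
The list has 9 elements (odd count).
The middle index is 4 (0-based), and the element there is -6.
Final answer: -6


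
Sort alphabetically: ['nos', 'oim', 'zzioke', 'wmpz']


Compare strings character by character (the first differing letter decides):
  'nos' < 'oim' since 'n' < 'o' at position 1
  'oim' < 'wmpz' since 'o' < 'w' at position 1
  'wmpz' < 'zzioke' since 'w' < 'z' at position 1
Chaining these comparisons gives the alphabetical order.
Final answer: ['nos', 'oim', 'wmpz', 'zzioke']


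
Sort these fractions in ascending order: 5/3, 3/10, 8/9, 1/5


Convert to decimal for comparison:
  5/3 = 1.6667
  3/10 = 0.3
  8/9 = 0.8889
  1/5 = 0.2
Decimals in increasing order: 0.2 < 0.3 < 0.8889 < 1.6667
Writing each back as its fraction gives the sorted order.
Final answer: 1/5, 3/10, 8/9, 5/3


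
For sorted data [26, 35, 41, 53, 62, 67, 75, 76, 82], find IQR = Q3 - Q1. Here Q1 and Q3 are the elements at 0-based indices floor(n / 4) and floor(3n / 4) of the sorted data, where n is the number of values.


The data has n = 9 elements.
Q1 index = floor(9 / 4) = floor(2.25) = 2; Q3 index = floor(3 * 9 / 4) = floor(6.75) = 6
Q1 = element at index 2 = 41
Q3 = element at index 6 = 75
IQR = 75 - 41 = 34
Final answer: 34


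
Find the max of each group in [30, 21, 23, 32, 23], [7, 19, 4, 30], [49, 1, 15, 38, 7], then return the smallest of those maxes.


Find max of each group:
  Group 1: [30, 21, 23, 32, 23] -> max = 32
  Group 2: [7, 19, 4, 30] -> max = 30
  Group 3: [49, 1, 15, 38, 7] -> max = 49
Maxes: [32, 30, 49]
Minimum of maxes = 30
Final answer: 30


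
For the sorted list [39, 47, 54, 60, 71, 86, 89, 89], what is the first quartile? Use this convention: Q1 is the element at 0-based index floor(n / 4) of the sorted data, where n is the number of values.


The list has n = 8 elements.
Q1 index = floor(8 / 4) = floor(2) = 2
Counting from index 0 in the sorted data, the element at index 2 is 54.
Final answer: 54


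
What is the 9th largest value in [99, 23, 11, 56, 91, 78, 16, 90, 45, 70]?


Sort descending: [99, 91, 90, 78, 70, 56, 45, 23, 16, 11]
The 9th element (1-indexed) is at index 8.
Value = 16
Final answer: 16


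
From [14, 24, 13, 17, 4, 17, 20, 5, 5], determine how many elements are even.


Check each element:
  14 is even
  24 is even
  13 is odd
  17 is odd
  4 is even
  17 is odd
  20 is even
  5 is odd
  5 is odd
Evens: [14, 24, 4, 20]
Count of evens = 4
Final answer: 4


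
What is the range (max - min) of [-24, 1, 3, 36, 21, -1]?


Maximum value: 36
Minimum value: -24
Range = 36 - (-24) = 60
Final answer: 60


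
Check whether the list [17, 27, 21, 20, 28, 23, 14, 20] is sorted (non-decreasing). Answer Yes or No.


Check consecutive pairs:
  17 <= 27? True
  27 <= 21? False
  21 <= 20? False
  20 <= 28? True
  28 <= 23? False
  23 <= 14? False
  14 <= 20? True
4 consecutive pair(s) are out of order, so the list is not sorted.
Final answer: No


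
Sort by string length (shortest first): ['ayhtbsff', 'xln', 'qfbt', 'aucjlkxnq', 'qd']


Compute lengths:
  'ayhtbsff' has length 8
  'xln' has length 3
  'qfbt' has length 4
  'aucjlkxnq' has length 9
  'qd' has length 2
Lengths in increasing order: 2 < 3 < 4 < 8 < 9
Listing the words in that order gives the answer.
Final answer: ['qd', 'xln', 'qfbt', 'ayhtbsff', 'aucjlkxnq']


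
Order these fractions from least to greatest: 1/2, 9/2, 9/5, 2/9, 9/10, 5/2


Convert to decimal for comparison:
  1/2 = 0.5
  9/2 = 4.5
  9/5 = 1.8
  2/9 = 0.2222
  9/10 = 0.9
  5/2 = 2.5
Decimals in increasing order: 0.2222 < 0.5 < 0.9 < 1.8 < 2.5 < 4.5
Writing each back as its fraction gives the sorted order.
Final answer: 2/9, 1/2, 9/10, 9/5, 5/2, 9/2


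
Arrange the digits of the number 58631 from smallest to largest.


The number 58631 has digits: 5, 8, 6, 3, 1
Sorted: 1, 3, 5, 6, 8
Joining the sorted digits gives the result.
Final answer: 13568


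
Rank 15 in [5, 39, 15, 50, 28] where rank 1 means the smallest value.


Sort ascending: [5, 15, 28, 39, 50]
Find 15 in the sorted list.
15 is at position 2 (1-indexed).
Final answer: 2


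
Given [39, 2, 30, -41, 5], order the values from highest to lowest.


Original list: [39, 2, 30, -41, 5]
Repeatedly take the largest remaining element:
  Remaining [39, 2, 30, -41, 5] -> largest is 39
  Remaining [2, 30, -41, 5] -> largest is 30
  Remaining [2, -41, 5] -> largest is 5
  Remaining [2, -41] -> largest is 2
  Remaining [-41] -> largest is -41
Collecting the picks in order gives the descending list.
Final answer: [39, 30, 5, 2, -41]


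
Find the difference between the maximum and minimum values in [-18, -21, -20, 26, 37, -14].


Maximum value: 37
Minimum value: -21
Range = 37 - (-21) = 58
Final answer: 58


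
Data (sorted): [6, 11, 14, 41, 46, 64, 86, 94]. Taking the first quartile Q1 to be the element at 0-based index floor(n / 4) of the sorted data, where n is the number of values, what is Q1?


The list has n = 8 elements.
Q1 index = floor(8 / 4) = floor(2) = 2
Counting from index 0 in the sorted data, the element at index 2 is 14.
Final answer: 14


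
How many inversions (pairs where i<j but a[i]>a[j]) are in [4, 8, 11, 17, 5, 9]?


For each element, count the later elements that are smaller than it:
  4 (index 0): smaller elements after it = [] -> 0
  8 (index 1): smaller elements after it = [5] -> 1
  11 (index 2): smaller elements after it = [5, 9] -> 2
  17 (index 3): smaller elements after it = [5, 9] -> 2
  5 (index 4): smaller elements after it = [] -> 0
Total inversions = 0 + 1 + 2 + 2 + 0 = 5
Final answer: 5


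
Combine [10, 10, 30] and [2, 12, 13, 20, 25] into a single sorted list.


List A: [10, 10, 30]
List B: [2, 12, 13, 20, 25]
Repeatedly compare the front elements and take the smaller:
  10 vs 2 -> take 2
  10 vs 12 -> take 10
  10 vs 12 -> take 10
  30 vs 12 -> take 12
  30 vs 13 -> take 13
  30 vs 20 -> take 20
  30 vs 25 -> take 25
  B is exhausted; append the rest of A: [30]
Final answer: [2, 10, 10, 12, 13, 20, 25, 30]


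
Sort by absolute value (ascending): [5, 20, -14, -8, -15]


Compute absolute values:
  |5| = 5
  |20| = 20
  |-14| = 14
  |-8| = 8
  |-15| = 15
Absolute values in increasing order: 5 < 8 < 14 < 15 < 20
Listing the original numbers in that order gives the answer.
Final answer: [5, -8, -14, -15, 20]


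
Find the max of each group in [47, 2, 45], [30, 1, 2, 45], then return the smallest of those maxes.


Find max of each group:
  Group 1: [47, 2, 45] -> max = 47
  Group 2: [30, 1, 2, 45] -> max = 45
Maxes: [47, 45]
Minimum of maxes = 45
Final answer: 45


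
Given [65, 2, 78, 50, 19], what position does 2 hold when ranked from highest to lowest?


Sort descending: [78, 65, 50, 19, 2]
Find 2 in the sorted list.
2 is at position 5.
Final answer: 5


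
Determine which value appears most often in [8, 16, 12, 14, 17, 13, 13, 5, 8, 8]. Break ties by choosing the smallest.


Count the frequency of each value:
  5 appears 1 time(s)
  8 appears 3 time(s)
  12 appears 1 time(s)
  13 appears 2 time(s)
  14 appears 1 time(s)
  16 appears 1 time(s)
  17 appears 1 time(s)
Maximum frequency is 3.
Only 8 reaches that frequency, so it is the mode.
Final answer: 8


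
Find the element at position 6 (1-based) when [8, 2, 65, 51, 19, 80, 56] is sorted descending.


Sort descending: [80, 65, 56, 51, 19, 8, 2]
The 6th element (1-indexed) is at index 5.
Value = 8
Final answer: 8


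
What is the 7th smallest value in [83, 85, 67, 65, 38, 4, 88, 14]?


Sort ascending: [4, 14, 38, 65, 67, 83, 85, 88]
The 7th element (1-indexed) is at index 6.
Value = 85
Final answer: 85


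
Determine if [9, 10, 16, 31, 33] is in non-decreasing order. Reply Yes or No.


Check consecutive pairs:
  9 <= 10? True
  10 <= 16? True
  16 <= 31? True
  31 <= 33? True
Every consecutive pair is in order, so the list is non-decreasing.
Final answer: Yes


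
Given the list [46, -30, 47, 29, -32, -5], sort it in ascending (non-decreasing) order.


Original list: [46, -30, 47, 29, -32, -5]
Repeatedly take the smallest remaining element:
  Remaining [46, -30, 47, 29, -32, -5] -> smallest is -32
  Remaining [46, -30, 47, 29, -5] -> smallest is -30
  Remaining [46, 47, 29, -5] -> smallest is -5
  Remaining [46, 47, 29] -> smallest is 29
  Remaining [46, 47] -> smallest is 46
  Remaining [47] -> smallest is 47
Collecting the picks in order gives the sorted list.
Final answer: [-32, -30, -5, 29, 46, 47]


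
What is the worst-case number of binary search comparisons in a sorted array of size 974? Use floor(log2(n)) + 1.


Binary search halves the search space each step.
Maximum comparisons = floor(log2(974)) + 1
log2(974) = 9.9278
floor(log2(974)) = 9, so 9 + 1 = 10
Final answer: 10


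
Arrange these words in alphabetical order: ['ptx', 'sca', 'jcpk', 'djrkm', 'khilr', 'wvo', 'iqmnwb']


Compare strings character by character (the first differing letter decides):
  'djrkm' < 'iqmnwb' since 'd' < 'i' at position 1
  'iqmnwb' < 'jcpk' since 'i' < 'j' at position 1
  'jcpk' < 'khilr' since 'j' < 'k' at position 1
  'khilr' < 'ptx' since 'k' < 'p' at position 1
  'ptx' < 'sca' since 'p' < 's' at position 1
  'sca' < 'wvo' since 's' < 'w' at position 1
Chaining these comparisons gives the alphabetical order.
Final answer: ['djrkm', 'iqmnwb', 'jcpk', 'khilr', 'ptx', 'sca', 'wvo']


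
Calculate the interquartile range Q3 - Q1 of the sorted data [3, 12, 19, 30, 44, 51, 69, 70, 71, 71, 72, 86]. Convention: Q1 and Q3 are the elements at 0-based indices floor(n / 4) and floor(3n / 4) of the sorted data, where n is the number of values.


The data has n = 12 elements.
Q1 index = floor(12 / 4) = floor(3) = 3; Q3 index = floor(3 * 12 / 4) = floor(9) = 9
Q1 = element at index 3 = 30
Q3 = element at index 9 = 71
IQR = 71 - 30 = 41
Final answer: 41


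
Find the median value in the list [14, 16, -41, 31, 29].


First, sort the list: [-41, 14, 16, 29, 31]
The list has 5 elements (odd count).
The middle index is 2 (0-based), and the element there is 16.
Final answer: 16


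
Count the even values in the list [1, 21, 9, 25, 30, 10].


Check each element:
  1 is odd
  21 is odd
  9 is odd
  25 is odd
  30 is even
  10 is even
Evens: [30, 10]
Count of evens = 2
Final answer: 2


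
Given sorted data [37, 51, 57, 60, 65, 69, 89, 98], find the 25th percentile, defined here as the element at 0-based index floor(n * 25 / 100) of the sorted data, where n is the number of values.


The dataset has n = 8 elements.
Index = floor(8 * 25 / 100) = floor(200 / 100) = floor(2) = 2
Counting from index 0 in the sorted data, the element at index 2 is 57.
Final answer: 57


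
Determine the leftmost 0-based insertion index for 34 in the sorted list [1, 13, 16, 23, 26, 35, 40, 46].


List is sorted: [1, 13, 16, 23, 26, 35, 40, 46]
We need the leftmost position where 34 can be inserted, i.e. the first index whose element is >= 34 (or the end of the list if none is).
Binary search with low=0, high=8 (0-based indices):
  low=0, high=8, mid=4: a[4]=26 < 34, so low = 5
  low=5, high=8, mid=6: a[6]=40 >= 34, so high = 6
  low=5, high=6, mid=5: a[5]=35 >= 34, so high = 5
Now low = high = 5, so the insertion index is 5.
Final answer: 5


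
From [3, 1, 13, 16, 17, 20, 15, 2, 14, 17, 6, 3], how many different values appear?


List all unique values:
Distinct values: [1, 2, 3, 6, 13, 14, 15, 16, 17, 20]
Count = 10
Final answer: 10


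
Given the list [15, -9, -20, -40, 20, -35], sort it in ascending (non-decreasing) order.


Original list: [15, -9, -20, -40, 20, -35]
Repeatedly take the smallest remaining element:
  Remaining [15, -9, -20, -40, 20, -35] -> smallest is -40
  Remaining [15, -9, -20, 20, -35] -> smallest is -35
  Remaining [15, -9, -20, 20] -> smallest is -20
  Remaining [15, -9, 20] -> smallest is -9
  Remaining [15, 20] -> smallest is 15
  Remaining [20] -> smallest is 20
Collecting the picks in order gives the sorted list.
Final answer: [-40, -35, -20, -9, 15, 20]


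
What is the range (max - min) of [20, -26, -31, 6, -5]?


Maximum value: 20
Minimum value: -31
Range = 20 - (-31) = 51
Final answer: 51


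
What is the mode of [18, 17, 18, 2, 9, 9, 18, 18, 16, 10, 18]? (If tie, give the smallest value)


Count the frequency of each value:
  2 appears 1 time(s)
  9 appears 2 time(s)
  10 appears 1 time(s)
  16 appears 1 time(s)
  17 appears 1 time(s)
  18 appears 5 time(s)
Maximum frequency is 5.
Only 18 reaches that frequency, so it is the mode.
Final answer: 18


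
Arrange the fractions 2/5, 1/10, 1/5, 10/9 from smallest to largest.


Convert to decimal for comparison:
  2/5 = 0.4
  1/10 = 0.1
  1/5 = 0.2
  10/9 = 1.1111
Decimals in increasing order: 0.1 < 0.2 < 0.4 < 1.1111
Writing each back as its fraction gives the sorted order.
Final answer: 1/10, 1/5, 2/5, 10/9


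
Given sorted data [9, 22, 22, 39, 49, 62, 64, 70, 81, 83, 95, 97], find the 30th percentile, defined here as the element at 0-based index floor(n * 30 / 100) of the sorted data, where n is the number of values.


The dataset has n = 12 elements.
Index = floor(12 * 30 / 100) = floor(360 / 100) = floor(3.6) = 3
Counting from index 0 in the sorted data, the element at index 3 is 39.
Final answer: 39


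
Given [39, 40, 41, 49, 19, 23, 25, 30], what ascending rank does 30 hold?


Sort ascending: [19, 23, 25, 30, 39, 40, 41, 49]
Find 30 in the sorted list.
30 is at position 4 (1-indexed).
Final answer: 4


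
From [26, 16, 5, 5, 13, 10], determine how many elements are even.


Check each element:
  26 is even
  16 is even
  5 is odd
  5 is odd
  13 is odd
  10 is even
Evens: [26, 16, 10]
Count of evens = 3
Final answer: 3


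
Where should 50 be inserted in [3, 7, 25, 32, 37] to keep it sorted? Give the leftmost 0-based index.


List is sorted: [3, 7, 25, 32, 37]
We need the leftmost position where 50 can be inserted, i.e. the first index whose element is >= 50 (or the end of the list if none is).
Binary search with low=0, high=5 (0-based indices):
  low=0, high=5, mid=2: a[2]=25 < 50, so low = 3
  low=3, high=5, mid=4: a[4]=37 < 50, so low = 5
Now low = high = 5, so the insertion index is 5.
Final answer: 5


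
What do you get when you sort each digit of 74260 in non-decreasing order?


The number 74260 has digits: 7, 4, 2, 6, 0
Sorted: 0, 2, 4, 6, 7
Joining the sorted digits gives the result.
Final answer: 02467


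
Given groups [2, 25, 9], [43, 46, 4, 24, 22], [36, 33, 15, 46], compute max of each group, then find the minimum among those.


Find max of each group:
  Group 1: [2, 25, 9] -> max = 25
  Group 2: [43, 46, 4, 24, 22] -> max = 46
  Group 3: [36, 33, 15, 46] -> max = 46
Maxes: [25, 46, 46]
Minimum of maxes = 25
Final answer: 25


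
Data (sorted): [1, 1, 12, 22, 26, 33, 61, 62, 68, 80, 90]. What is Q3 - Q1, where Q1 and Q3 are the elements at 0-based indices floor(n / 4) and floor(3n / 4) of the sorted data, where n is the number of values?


The data has n = 11 elements.
Q1 index = floor(11 / 4) = floor(2.75) = 2; Q3 index = floor(3 * 11 / 4) = floor(8.25) = 8
Q1 = element at index 2 = 12
Q3 = element at index 8 = 68
IQR = 68 - 12 = 56
Final answer: 56


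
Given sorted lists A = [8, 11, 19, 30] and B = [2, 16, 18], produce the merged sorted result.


List A: [8, 11, 19, 30]
List B: [2, 16, 18]
Repeatedly compare the front elements and take the smaller:
  8 vs 2 -> take 2
  8 vs 16 -> take 8
  11 vs 16 -> take 11
  19 vs 16 -> take 16
  19 vs 18 -> take 18
  B is exhausted; append the rest of A: [19, 30]
Final answer: [2, 8, 11, 16, 18, 19, 30]


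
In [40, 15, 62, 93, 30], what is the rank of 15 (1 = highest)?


Sort descending: [93, 62, 40, 30, 15]
Find 15 in the sorted list.
15 is at position 5.
Final answer: 5


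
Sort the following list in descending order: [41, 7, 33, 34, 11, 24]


Original list: [41, 7, 33, 34, 11, 24]
Repeatedly take the largest remaining element:
  Remaining [41, 7, 33, 34, 11, 24] -> largest is 41
  Remaining [7, 33, 34, 11, 24] -> largest is 34
  Remaining [7, 33, 11, 24] -> largest is 33
  Remaining [7, 11, 24] -> largest is 24
  Remaining [7, 11] -> largest is 11
  Remaining [7] -> largest is 7
Collecting the picks in order gives the descending list.
Final answer: [41, 34, 33, 24, 11, 7]


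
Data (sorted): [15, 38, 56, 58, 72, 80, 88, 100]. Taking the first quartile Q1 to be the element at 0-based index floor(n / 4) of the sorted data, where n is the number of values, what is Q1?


The list has n = 8 elements.
Q1 index = floor(8 / 4) = floor(2) = 2
Counting from index 0 in the sorted data, the element at index 2 is 56.
Final answer: 56


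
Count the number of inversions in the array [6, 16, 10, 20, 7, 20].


For each element, count the later elements that are smaller than it:
  6 (index 0): smaller elements after it = [] -> 0
  16 (index 1): smaller elements after it = [10, 7] -> 2
  10 (index 2): smaller elements after it = [7] -> 1
  20 (index 3): smaller elements after it = [7] -> 1
  7 (index 4): smaller elements after it = [] -> 0
Total inversions = 0 + 2 + 1 + 1 + 0 = 4
Final answer: 4


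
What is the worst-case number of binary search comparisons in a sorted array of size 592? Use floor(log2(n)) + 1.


Binary search halves the search space each step.
Maximum comparisons = floor(log2(592)) + 1
log2(592) = 9.2095
floor(log2(592)) = 9, so 9 + 1 = 10
Final answer: 10


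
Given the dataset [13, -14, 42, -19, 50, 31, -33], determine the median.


First, sort the list: [-33, -19, -14, 13, 31, 42, 50]
The list has 7 elements (odd count).
The middle index is 3 (0-based), and the element there is 13.
Final answer: 13


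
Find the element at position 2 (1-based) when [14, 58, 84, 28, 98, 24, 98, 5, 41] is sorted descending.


Sort descending: [98, 98, 84, 58, 41, 28, 24, 14, 5]
The 2nd element (1-indexed) is at index 1.
Value = 98
Final answer: 98


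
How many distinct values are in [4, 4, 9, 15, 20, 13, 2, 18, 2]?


List all unique values:
Distinct values: [2, 4, 9, 13, 15, 18, 20]
Count = 7
Final answer: 7


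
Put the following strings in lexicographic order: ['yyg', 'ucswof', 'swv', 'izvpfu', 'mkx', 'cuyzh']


Compare strings character by character (the first differing letter decides):
  'cuyzh' < 'izvpfu' since 'c' < 'i' at position 1
  'izvpfu' < 'mkx' since 'i' < 'm' at position 1
  'mkx' < 'swv' since 'm' < 's' at position 1
  'swv' < 'ucswof' since 's' < 'u' at position 1
  'ucswof' < 'yyg' since 'u' < 'y' at position 1
Chaining these comparisons gives the alphabetical order.
Final answer: ['cuyzh', 'izvpfu', 'mkx', 'swv', 'ucswof', 'yyg']
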